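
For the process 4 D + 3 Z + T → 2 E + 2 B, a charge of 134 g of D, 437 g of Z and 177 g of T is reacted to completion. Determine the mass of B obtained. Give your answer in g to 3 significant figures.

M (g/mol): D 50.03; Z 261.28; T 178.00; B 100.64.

112 g

n(D) = 134.0 / 50.03 = 2.678 mol
n(Z) = 437.0 / 261.28 = 1.673 mol
n(T) = 177.0 / 178.00 = 0.9944 mol
n/ν → D: 0.6695, Z: 0.5577, T: 0.9944; Z is limiting.
n(B) = (2/3) × 1.673 = 1.115 mol
mass = 1.115 × 100.64 = 112.2 g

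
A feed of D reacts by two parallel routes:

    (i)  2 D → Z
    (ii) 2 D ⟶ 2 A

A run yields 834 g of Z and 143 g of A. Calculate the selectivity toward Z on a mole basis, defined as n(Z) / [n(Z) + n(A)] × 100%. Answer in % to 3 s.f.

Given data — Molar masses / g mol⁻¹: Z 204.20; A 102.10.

n(Z) = 834 / 204.20 = 4.084 mol
n(A) = 143 / 102.10 = 1.401 mol
selectivity = 4.084/(4.084+1.401) × 100 = 74.46 %

74.5 %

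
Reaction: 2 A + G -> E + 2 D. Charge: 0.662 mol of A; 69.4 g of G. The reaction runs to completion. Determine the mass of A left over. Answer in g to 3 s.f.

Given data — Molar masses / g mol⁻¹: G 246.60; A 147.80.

14.7 g

n(A) = 0.6620 mol
n(G) = 69.40 / 246.60 = 0.2814 mol
n/ν for A = 0.6620/2 = 0.3310
n/ν for G = 0.2814/1 = 0.2814
Smallest n/ν is G → limiting reagent.
A consumed = (2/1) × 0.2814 = 0.5628 mol
A remaining = 0.6620 − 0.5628 = 0.09920 mol
mass = 0.09920 × 147.80 = 14.66 g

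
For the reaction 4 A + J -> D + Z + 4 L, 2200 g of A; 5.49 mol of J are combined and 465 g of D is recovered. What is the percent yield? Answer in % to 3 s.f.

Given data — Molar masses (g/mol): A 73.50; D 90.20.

n(A) = 2200 / 73.50 = 29.93 mol
n(J) = 5.490 mol
n/ν for A = 29.93/4 = 7.483
n/ν for J = 5.490/1 = 5.490
Smallest n/ν is J → limiting reagent.
theoretical n(D) = (1/1) × 5.490 = 5.490 mol → 495.2 g
% yield = 465 / 495.2 × 100 = 93.90 %

93.9 %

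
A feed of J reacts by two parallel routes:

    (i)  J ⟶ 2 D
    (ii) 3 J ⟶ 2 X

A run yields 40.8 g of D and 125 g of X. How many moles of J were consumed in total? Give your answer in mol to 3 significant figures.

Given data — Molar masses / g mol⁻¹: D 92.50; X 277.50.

0.896 mol

n(D) = 40.8 / 92.50 = 0.4411 mol
n(X) = 125 / 277.50 = 0.4505 mol
n(J) via (i) = (1/2)×0.4411 = 0.2206 mol
n(J) via (ii) = (3/2)×0.4505 = 0.6758 mol
total n(J) = 0.2206 + 0.6758 = 0.8964 mol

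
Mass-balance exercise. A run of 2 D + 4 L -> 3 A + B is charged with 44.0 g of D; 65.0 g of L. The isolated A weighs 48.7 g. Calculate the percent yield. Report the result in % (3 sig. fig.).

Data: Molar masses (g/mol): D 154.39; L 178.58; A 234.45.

n(D) = 44.00 / 154.39 = 0.2850 mol
n(L) = 65.00 / 178.58 = 0.3640 mol
n/ν for D = 0.2850/2 = 0.1425
n/ν for L = 0.3640/4 = 0.09100
Smallest n/ν is L → limiting reagent.
theoretical n(A) = (3/4) × 0.3640 = 0.2730 mol → 64.00 g
% yield = 48.7 / 64.00 × 100 = 76.09 %

76.1 %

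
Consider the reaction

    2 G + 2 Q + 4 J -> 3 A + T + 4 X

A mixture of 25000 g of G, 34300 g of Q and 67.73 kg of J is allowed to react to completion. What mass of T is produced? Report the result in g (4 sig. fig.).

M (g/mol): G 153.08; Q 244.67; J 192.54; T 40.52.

n(G) = 25000 / 153.08 = 163.3 mol
n(Q) = 34300 / 244.67 = 140.2 mol
n(J) = 67.73×1000 / 192.54 = 351.8 mol
n/ν → G: 81.65, Q: 70.10, J: 87.95; Q is limiting.
n(T) = (1/2) × 140.2 = 70.10 mol
mass = 70.10 × 40.52 = 2840 g

2840 g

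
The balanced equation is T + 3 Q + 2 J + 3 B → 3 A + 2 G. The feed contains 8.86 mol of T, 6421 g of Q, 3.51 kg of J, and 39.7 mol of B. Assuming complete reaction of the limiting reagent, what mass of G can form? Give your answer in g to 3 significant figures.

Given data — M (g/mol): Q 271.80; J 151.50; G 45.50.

717 g

n(T) = 8.860 mol
n(Q) = 6421 / 271.80 = 23.62 mol
n(J) = 3.510×1000 / 151.50 = 23.17 mol
n(B) = 39.70 mol
n/ν for T = 8.860/1 = 8.860
n/ν for Q = 23.62/3 = 7.873
n/ν for J = 23.17/2 = 11.59
n/ν for B = 39.70/3 = 13.23
Smallest n/ν is Q → limiting reagent.
n(G) = (2/3) × 23.62 = 15.75 mol
mass = 15.75 × 45.50 = 716.6 g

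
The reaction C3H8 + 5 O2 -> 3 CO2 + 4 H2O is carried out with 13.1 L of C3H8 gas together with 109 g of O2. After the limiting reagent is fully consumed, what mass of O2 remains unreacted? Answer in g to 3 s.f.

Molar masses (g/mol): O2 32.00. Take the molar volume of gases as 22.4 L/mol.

15.4 g

n(C3H8) = 13.10 / 22.4 = 0.5848 mol
n(O2) = 109.0 / 32.00 = 3.406 mol
n/ν for C3H8 = 0.5848/1 = 0.5848
n/ν for O2 = 3.406/5 = 0.6812
Smallest n/ν is C3H8 → limiting reagent.
O2 consumed = (5/1) × 0.5848 = 2.924 mol
O2 remaining = 3.406 − 2.924 = 0.4820 mol
mass = 0.4820 × 32.00 = 15.42 g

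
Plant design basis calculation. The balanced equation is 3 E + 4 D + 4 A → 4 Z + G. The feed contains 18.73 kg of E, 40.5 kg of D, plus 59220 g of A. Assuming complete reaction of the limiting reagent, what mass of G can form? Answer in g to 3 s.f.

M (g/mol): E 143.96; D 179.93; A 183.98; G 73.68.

n(E) = 18.73×1000 / 143.96 = 130.1 mol
n(D) = 40.50×1000 / 179.93 = 225.1 mol
n(A) = 59220 / 183.98 = 321.9 mol
n/ν → E: 43.37, D: 56.28, A: 80.48; E is limiting.
n(G) = (1/3) × 130.1 = 43.37 mol
mass = 43.37 × 73.68 = 3196 g

3200 g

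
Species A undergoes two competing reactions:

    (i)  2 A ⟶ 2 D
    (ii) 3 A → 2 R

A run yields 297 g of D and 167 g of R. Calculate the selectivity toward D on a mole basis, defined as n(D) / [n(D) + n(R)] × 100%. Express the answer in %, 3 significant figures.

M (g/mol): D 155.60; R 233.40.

72.7 %

n(D) = 297 / 155.60 = 1.909 mol
n(R) = 167 / 233.40 = 0.7155 mol
selectivity = 1.909/(1.909+0.7155) × 100 = 72.74 %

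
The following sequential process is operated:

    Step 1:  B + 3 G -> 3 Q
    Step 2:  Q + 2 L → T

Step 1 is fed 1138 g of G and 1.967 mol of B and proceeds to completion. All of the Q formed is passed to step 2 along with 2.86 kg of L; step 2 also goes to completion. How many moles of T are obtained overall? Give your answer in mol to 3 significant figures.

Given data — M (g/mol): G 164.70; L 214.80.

5.90 mol

Step 1:
n(G) = 1138 / 164.70 = 6.910 mol
n(B) = 1.967 mol
n/ν → G: 2.303, B: 1.967; B is limiting.
n(Q) produced = (3/1) × 1.967 = 5.901 mol
Step 2:
n(Q) available = 5.901 mol
n(L) = 2.860×1000 / 214.80 = 13.31 mol
n/ν → Q: 5.901, L: 6.655; Q is limiting.
n(T) = (1/1) × 5.901 = 5.901 mol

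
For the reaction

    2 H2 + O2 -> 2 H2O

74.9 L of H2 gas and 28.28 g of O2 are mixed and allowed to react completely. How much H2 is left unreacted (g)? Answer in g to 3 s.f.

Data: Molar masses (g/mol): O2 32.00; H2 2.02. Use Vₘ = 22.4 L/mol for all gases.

3.18 g

n(H2) = 74.90 / 22.4 = 3.344 mol
n(O2) = 28.28 / 32.00 = 0.8838 mol
n/ν → H2: 1.672, O2: 0.8838; O2 is limiting.
H2 consumed = (2/1) × 0.8838 = 1.768 mol
H2 remaining = 3.344 − 1.768 = 1.576 mol
mass = 1.576 × 2.02 = 3.184 g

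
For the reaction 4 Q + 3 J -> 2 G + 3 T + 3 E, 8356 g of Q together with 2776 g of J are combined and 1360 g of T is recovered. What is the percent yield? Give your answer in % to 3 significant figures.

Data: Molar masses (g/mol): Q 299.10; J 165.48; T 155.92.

52.0 %

n(Q) = 8356 / 299.10 = 27.94 mol
n(J) = 2776 / 165.48 = 16.78 mol
n/ν for Q = 27.94/4 = 6.985
n/ν for J = 16.78/3 = 5.593
Smallest n/ν is J → limiting reagent.
theoretical n(T) = (3/3) × 16.78 = 16.78 mol → 2616 g
% yield = 1360 / 2616 × 100 = 51.99 %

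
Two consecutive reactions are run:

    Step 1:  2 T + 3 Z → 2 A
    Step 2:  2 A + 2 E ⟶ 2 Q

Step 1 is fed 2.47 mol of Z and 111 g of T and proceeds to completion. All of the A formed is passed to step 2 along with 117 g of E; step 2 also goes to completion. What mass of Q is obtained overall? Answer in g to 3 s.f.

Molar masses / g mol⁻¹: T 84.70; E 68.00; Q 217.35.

Step 1:
n(Z) = 2.470 mol
n(T) = 111.0 / 84.70 = 1.311 mol
n/ν → Z: 0.8233, T: 0.6555; T is limiting.
n(A) produced = (2/2) × 1.311 = 1.311 mol
Step 2:
n(A) available = 1.311 mol
n(E) = 117.0 / 68.00 = 1.721 mol
n/ν → A: 0.6555, E: 0.8605; A is limiting.
n(Q) = (2/2) × 1.311 = 1.311 mol
mass = 1.311 × 217.35 = 284.9 g

285 g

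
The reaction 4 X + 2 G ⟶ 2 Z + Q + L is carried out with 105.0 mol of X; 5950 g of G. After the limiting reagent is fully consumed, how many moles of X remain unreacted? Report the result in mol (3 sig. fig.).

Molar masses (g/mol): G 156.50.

n(X) = 105.0 mol
n(G) = 5950 / 156.50 = 38.02 mol
n/ν → X: 26.25, G: 19.01; G is limiting.
X consumed = (4/2) × 38.02 = 76.04 mol
X remaining = 105.0 − 76.04 = 28.96 mol

29.0 mol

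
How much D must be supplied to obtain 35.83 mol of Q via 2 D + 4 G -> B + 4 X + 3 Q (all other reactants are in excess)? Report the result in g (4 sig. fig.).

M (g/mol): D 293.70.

7016 g

n(Q) = 35.83 mol
n(D) = (2/3) × 35.83 = 23.89 mol
mass = 23.89 × 293.70 = 7016 g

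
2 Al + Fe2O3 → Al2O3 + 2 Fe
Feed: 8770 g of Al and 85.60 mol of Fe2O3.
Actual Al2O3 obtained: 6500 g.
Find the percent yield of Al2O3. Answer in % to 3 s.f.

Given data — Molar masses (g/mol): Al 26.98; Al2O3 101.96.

74.5 %

n(Al) = 8770 / 26.98 = 325.1 mol
n(Fe2O3) = 85.60 mol
n/ν → Al: 162.6, Fe2O3: 85.60; Fe2O3 is limiting.
theoretical n(Al2O3) = (1/1) × 85.60 = 85.60 mol → 8728 g
% yield = 6500 / 8728 × 100 = 74.47 %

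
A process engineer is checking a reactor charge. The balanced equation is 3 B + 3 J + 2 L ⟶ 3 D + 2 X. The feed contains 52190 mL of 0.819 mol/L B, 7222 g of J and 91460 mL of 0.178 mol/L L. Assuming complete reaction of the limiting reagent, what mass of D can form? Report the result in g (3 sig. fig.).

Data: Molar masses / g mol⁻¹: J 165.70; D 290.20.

7090 g

n(B) = 0.819 × 52190/1000 = 42.74 mol
n(J) = 7222 / 165.70 = 43.58 mol
n(L) = 0.178 × 91460/1000 = 16.28 mol
n/ν for B = 42.74/3 = 14.25
n/ν for J = 43.58/3 = 14.53
n/ν for L = 16.28/2 = 8.140
Smallest n/ν is L → limiting reagent.
n(D) = (3/2) × 16.28 = 24.42 mol
mass = 24.42 × 290.20 = 7087 g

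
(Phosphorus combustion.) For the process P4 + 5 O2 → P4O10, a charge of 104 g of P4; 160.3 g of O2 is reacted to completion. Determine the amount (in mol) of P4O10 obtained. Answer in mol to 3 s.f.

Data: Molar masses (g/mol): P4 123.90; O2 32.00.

0.839 mol

n(P4) = 104.0 / 123.90 = 0.8394 mol
n(O2) = 160.3 / 32.00 = 5.009 mol
n/ν for P4 = 0.8394/1 = 0.8394
n/ν for O2 = 5.009/5 = 1.002
Smallest n/ν is P4 → limiting reagent.
n(P4O10) = (1/1) × 0.8394 = 0.8394 mol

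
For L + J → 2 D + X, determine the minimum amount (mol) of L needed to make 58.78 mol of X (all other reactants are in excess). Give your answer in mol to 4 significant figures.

n(X) = 58.78 mol
n(L) = (1/1) × 58.78 = 58.78 mol

58.78 mol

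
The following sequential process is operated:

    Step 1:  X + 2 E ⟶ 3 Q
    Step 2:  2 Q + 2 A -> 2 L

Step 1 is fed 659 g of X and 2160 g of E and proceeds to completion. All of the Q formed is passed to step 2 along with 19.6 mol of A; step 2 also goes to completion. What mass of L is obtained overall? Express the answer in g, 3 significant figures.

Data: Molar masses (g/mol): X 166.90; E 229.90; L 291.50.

3450 g

Step 1:
n(X) = 659.0 / 166.90 = 3.948 mol
n(E) = 2160 / 229.90 = 9.395 mol
n/ν for X = 3.948/1 = 3.948
n/ν for E = 9.395/2 = 4.698
Smallest n/ν is X → limiting reagent.
n(Q) produced = (3/1) × 3.948 = 11.84 mol
Step 2:
n(Q) available = 11.84 mol
n(A) = 19.60 mol
n/ν for Q = 11.84/2 = 5.920
n/ν for A = 19.60/2 = 9.800
Smallest n/ν is Q → limiting reagent.
n(L) = (2/2) × 11.84 = 11.84 mol
mass = 11.84 × 291.50 = 3451 g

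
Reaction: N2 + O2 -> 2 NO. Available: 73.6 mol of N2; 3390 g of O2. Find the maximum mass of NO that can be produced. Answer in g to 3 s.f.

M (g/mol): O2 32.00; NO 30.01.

4420 g

n(N2) = 73.60 mol
n(O2) = 3390 / 32.00 = 105.9 mol
n/ν for N2 = 73.60/1 = 73.60
n/ν for O2 = 105.9/1 = 105.9
Smallest n/ν is N2 → limiting reagent.
n(NO) = (2/1) × 73.60 = 147.2 mol
mass = 147.2 × 30.01 = 4417 g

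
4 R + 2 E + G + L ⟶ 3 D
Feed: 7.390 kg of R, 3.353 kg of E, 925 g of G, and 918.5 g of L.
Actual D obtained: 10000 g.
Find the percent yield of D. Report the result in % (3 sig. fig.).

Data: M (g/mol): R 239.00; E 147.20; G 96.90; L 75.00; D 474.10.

91.0 %

n(R) = 7.390×1000 / 239.00 = 30.92 mol
n(E) = 3.353×1000 / 147.20 = 22.78 mol
n(G) = 925.0 / 96.90 = 9.546 mol
n(L) = 918.5 / 75.00 = 12.25 mol
n/ν for R = 30.92/4 = 7.730
n/ν for E = 22.78/2 = 11.39
n/ν for G = 9.546/1 = 9.546
n/ν for L = 12.25/1 = 12.25
Smallest n/ν is R → limiting reagent.
theoretical n(D) = (3/4) × 30.92 = 23.19 mol → 10990 g
% yield = 10000 / 10990 × 100 = 90.99 %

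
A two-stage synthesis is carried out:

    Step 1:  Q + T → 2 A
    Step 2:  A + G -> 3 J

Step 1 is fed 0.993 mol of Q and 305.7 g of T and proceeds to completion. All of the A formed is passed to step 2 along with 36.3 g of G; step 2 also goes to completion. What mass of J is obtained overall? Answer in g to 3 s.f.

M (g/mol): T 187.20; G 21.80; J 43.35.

217 g

Step 1:
n(Q) = 0.9930 mol
n(T) = 305.7 / 187.20 = 1.633 mol
n/ν for Q = 0.9930/1 = 0.9930
n/ν for T = 1.633/1 = 1.633
Smallest n/ν is Q → limiting reagent.
n(A) produced = (2/1) × 0.9930 = 1.986 mol
Step 2:
n(A) available = 1.986 mol
n(G) = 36.30 / 21.80 = 1.665 mol
n/ν for A = 1.986/1 = 1.986
n/ν for G = 1.665/1 = 1.665
Smallest n/ν is G → limiting reagent.
n(J) = (3/1) × 1.665 = 4.995 mol
mass = 4.995 × 43.35 = 216.5 g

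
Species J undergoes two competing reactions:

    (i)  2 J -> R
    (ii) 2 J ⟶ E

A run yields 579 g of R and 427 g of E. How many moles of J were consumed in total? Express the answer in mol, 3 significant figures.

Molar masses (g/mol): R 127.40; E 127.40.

15.8 mol

n(R) = 579 / 127.40 = 4.545 mol
n(E) = 427 / 127.40 = 3.352 mol
n(J) via (i) = (2/1)×4.545 = 9.090 mol
n(J) via (ii) = (2/1)×3.352 = 6.704 mol
total n(J) = 9.090 + 6.704 = 15.79 mol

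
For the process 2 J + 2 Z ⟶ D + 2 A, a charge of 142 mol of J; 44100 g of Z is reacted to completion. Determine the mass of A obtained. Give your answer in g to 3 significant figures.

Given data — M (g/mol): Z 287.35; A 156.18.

22200 g

n(J) = 142.0 mol
n(Z) = 44100 / 287.35 = 153.5 mol
n/ν for J = 142.0/2 = 71.00
n/ν for Z = 153.5/2 = 76.75
Smallest n/ν is J → limiting reagent.
n(A) = (2/2) × 142.0 = 142.0 mol
mass = 142.0 × 156.18 = 22180 g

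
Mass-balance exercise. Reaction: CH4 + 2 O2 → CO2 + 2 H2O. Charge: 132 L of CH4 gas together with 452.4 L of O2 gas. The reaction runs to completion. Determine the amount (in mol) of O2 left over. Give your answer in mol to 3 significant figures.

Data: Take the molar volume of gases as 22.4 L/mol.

8.41 mol

n(CH4) = 132.0 / 22.4 = 5.893 mol
n(O2) = 452.4 / 22.4 = 20.20 mol
n/ν → CH4: 5.893, O2: 10.10; CH4 is limiting.
O2 consumed = (2/1) × 5.893 = 11.79 mol
O2 remaining = 20.20 − 11.79 = 8.410 mol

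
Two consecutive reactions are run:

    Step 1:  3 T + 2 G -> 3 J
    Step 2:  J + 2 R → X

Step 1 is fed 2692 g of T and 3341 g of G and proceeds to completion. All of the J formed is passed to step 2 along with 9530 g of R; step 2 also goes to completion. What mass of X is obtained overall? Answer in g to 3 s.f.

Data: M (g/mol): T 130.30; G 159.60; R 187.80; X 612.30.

12700 g

Step 1:
n(T) = 2692 / 130.30 = 20.66 mol
n(G) = 3341 / 159.60 = 20.93 mol
n/ν for T = 20.66/3 = 6.887
n/ν for G = 20.93/2 = 10.47
Smallest n/ν is T → limiting reagent.
n(J) produced = (3/3) × 20.66 = 20.66 mol
Step 2:
n(J) available = 20.66 mol
n(R) = 9530 / 187.80 = 50.75 mol
n/ν for J = 20.66/1 = 20.66
n/ν for R = 50.75/2 = 25.38
Smallest n/ν is J → limiting reagent.
n(X) = (1/1) × 20.66 = 20.66 mol
mass = 20.66 × 612.30 = 12650 g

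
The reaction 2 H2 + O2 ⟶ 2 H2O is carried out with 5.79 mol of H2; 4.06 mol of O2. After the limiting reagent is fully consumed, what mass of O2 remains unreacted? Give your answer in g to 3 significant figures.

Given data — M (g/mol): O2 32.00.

n(H2) = 5.790 mol
n(O2) = 4.060 mol
n/ν → H2: 2.895, O2: 4.060; H2 is limiting.
O2 consumed = (1/2) × 5.790 = 2.895 mol
O2 remaining = 4.060 − 2.895 = 1.165 mol
mass = 1.165 × 32.00 = 37.28 g

37.3 g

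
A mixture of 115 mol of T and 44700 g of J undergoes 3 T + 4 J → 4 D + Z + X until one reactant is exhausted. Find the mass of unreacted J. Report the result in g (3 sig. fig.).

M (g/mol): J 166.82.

19100 g

n(T) = 115.0 mol
n(J) = 44700 / 166.82 = 268.0 mol
n/ν for T = 115.0/3 = 38.33
n/ν for J = 268.0/4 = 67.00
Smallest n/ν is T → limiting reagent.
J consumed = (4/3) × 115.0 = 153.3 mol
J remaining = 268.0 − 153.3 = 114.7 mol
mass = 114.7 × 166.82 = 19130 g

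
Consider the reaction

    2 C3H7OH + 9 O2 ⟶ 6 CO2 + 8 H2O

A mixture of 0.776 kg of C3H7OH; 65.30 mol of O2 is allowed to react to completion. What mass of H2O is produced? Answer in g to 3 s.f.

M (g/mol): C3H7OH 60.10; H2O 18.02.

931 g

n(C3H7OH) = 0.7760×1000 / 60.10 = 12.91 mol
n(O2) = 65.30 mol
n/ν for C3H7OH = 12.91/2 = 6.455
n/ν for O2 = 65.30/9 = 7.256
Smallest n/ν is C3H7OH → limiting reagent.
n(H2O) = (8/2) × 12.91 = 51.64 mol
mass = 51.64 × 18.02 = 930.6 g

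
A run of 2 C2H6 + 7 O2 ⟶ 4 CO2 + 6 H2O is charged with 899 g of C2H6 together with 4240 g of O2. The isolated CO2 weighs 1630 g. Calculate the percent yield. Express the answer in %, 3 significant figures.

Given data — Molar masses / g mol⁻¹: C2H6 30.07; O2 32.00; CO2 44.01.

n(C2H6) = 899.0 / 30.07 = 29.90 mol
n(O2) = 4240 / 32.00 = 132.5 mol
n/ν for C2H6 = 29.90/2 = 14.95
n/ν for O2 = 132.5/7 = 18.93
Smallest n/ν is C2H6 → limiting reagent.
theoretical n(CO2) = (4/2) × 29.90 = 59.80 mol → 2632 g
% yield = 1630 / 2632 × 100 = 61.93 %

61.9 %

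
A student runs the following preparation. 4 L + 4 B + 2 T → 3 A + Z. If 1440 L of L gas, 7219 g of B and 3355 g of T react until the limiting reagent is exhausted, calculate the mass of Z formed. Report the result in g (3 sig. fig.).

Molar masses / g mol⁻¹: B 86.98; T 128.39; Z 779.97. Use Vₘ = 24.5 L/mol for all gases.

10200 g

n(L) = 1440 / 24.5 = 58.78 mol
n(B) = 7219 / 86.98 = 83.00 mol
n(T) = 3355 / 128.39 = 26.13 mol
n/ν → L: 14.70, B: 20.75, T: 13.07; T is limiting.
n(Z) = (1/2) × 26.13 = 13.07 mol
mass = 13.07 × 779.97 = 10190 g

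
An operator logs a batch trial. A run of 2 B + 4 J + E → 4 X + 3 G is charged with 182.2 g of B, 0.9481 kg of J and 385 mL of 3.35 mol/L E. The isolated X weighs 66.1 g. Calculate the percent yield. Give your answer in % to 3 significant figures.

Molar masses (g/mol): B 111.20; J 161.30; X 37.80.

53.4 %

n(B) = 182.2 / 111.20 = 1.638 mol
n(J) = 0.9481×1000 / 161.30 = 5.878 mol
n(E) = 3.35 × 385.0/1000 = 1.290 mol
n/ν → B: 0.8190, J: 1.470, E: 1.290; B is limiting.
theoretical n(X) = (4/2) × 1.638 = 3.276 mol → 123.8 g
% yield = 66.1 / 123.8 × 100 = 53.39 %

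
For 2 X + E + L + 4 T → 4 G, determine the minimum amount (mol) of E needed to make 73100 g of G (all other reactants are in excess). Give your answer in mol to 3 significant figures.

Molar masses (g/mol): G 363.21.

n(G) = 73100 / 363.21 = 201.3 mol
n(E) = (1/4) × 201.3 = 50.33 mol

50.3 mol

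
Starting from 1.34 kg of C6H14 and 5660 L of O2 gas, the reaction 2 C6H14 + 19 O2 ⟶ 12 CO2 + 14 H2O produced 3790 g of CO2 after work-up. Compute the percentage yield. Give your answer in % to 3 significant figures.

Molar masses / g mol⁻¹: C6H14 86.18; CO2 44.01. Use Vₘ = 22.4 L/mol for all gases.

92.3 %

n(C6H14) = 1.340×1000 / 86.18 = 15.55 mol
n(O2) = 5660 / 22.4 = 252.7 mol
n/ν for C6H14 = 15.55/2 = 7.775
n/ν for O2 = 252.7/19 = 13.30
Smallest n/ν is C6H14 → limiting reagent.
theoretical n(CO2) = (12/2) × 15.55 = 93.30 mol → 4106 g
% yield = 3790 / 4106 × 100 = 92.30 %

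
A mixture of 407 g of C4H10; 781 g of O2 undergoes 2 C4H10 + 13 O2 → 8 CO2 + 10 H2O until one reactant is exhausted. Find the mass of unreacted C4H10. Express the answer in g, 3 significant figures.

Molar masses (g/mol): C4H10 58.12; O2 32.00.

n(C4H10) = 407.0 / 58.12 = 7.003 mol
n(O2) = 781.0 / 32.00 = 24.41 mol
n/ν for C4H10 = 7.003/2 = 3.502
n/ν for O2 = 24.41/13 = 1.878
Smallest n/ν is O2 → limiting reagent.
C4H10 consumed = (2/13) × 24.41 = 3.755 mol
C4H10 remaining = 7.003 − 3.755 = 3.248 mol
mass = 3.248 × 58.12 = 188.8 g

189 g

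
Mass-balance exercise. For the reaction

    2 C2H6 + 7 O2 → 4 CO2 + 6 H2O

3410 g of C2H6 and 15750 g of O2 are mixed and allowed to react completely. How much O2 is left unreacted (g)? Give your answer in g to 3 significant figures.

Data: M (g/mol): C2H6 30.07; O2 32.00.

3050 g

n(C2H6) = 3410 / 30.07 = 113.4 mol
n(O2) = 15750 / 32.00 = 492.2 mol
n/ν → C2H6: 56.70, O2: 70.31; C2H6 is limiting.
O2 consumed = (7/2) × 113.4 = 396.9 mol
O2 remaining = 492.2 − 396.9 = 95.30 mol
mass = 95.30 × 32.00 = 3050 g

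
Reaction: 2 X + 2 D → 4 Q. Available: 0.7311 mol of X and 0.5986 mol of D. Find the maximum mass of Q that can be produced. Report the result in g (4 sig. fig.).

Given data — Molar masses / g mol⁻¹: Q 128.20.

153.5 g

n(X) = 0.7311 mol
n(D) = 0.5986 mol
n/ν → X: 0.3656, D: 0.2993; D is limiting.
n(Q) = (4/2) × 0.5986 = 1.197 mol
mass = 1.197 × 128.20 = 153.5 g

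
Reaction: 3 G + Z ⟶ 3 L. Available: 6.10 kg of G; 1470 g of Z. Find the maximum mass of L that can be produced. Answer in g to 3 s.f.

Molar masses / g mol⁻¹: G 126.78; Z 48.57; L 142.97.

n(G) = 6.100×1000 / 126.78 = 48.11 mol
n(Z) = 1470 / 48.57 = 30.27 mol
n/ν → G: 16.04, Z: 30.27; G is limiting.
n(L) = (3/3) × 48.11 = 48.11 mol
mass = 48.11 × 142.97 = 6878 g

6880 g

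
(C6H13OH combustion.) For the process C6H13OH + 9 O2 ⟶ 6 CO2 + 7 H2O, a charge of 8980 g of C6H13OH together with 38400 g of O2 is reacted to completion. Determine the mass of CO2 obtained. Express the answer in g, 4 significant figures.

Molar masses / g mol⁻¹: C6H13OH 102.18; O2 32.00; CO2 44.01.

n(C6H13OH) = 8980 / 102.18 = 87.88 mol
n(O2) = 38400 / 32.00 = 1200 mol
n/ν → C6H13OH: 87.88, O2: 133.3; C6H13OH is limiting.
n(CO2) = (6/1) × 87.88 = 527.3 mol
mass = 527.3 × 44.01 = 23210 g

23210 g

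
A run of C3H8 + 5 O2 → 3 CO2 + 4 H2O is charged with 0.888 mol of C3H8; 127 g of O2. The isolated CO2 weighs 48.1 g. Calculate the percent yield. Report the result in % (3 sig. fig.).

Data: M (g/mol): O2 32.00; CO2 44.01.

45.9 %

n(C3H8) = 0.8880 mol
n(O2) = 127.0 / 32.00 = 3.969 mol
n/ν for C3H8 = 0.8880/1 = 0.8880
n/ν for O2 = 3.969/5 = 0.7938
Smallest n/ν is O2 → limiting reagent.
theoretical n(CO2) = (3/5) × 3.969 = 2.381 mol → 104.8 g
% yield = 48.1 / 104.8 × 100 = 45.90 %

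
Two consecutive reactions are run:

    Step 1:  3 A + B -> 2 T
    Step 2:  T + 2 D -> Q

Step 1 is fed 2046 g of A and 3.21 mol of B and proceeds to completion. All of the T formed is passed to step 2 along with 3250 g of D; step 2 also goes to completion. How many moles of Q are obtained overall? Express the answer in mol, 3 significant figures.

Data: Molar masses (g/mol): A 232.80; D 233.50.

5.86 mol

Step 1:
n(A) = 2046 / 232.80 = 8.789 mol
n(B) = 3.210 mol
n/ν for A = 8.789/3 = 2.930
n/ν for B = 3.210/1 = 3.210
Smallest n/ν is A → limiting reagent.
n(T) produced = (2/3) × 8.789 = 5.859 mol
Step 2:
n(T) available = 5.859 mol
n(D) = 3250 / 233.50 = 13.92 mol
n/ν for T = 5.859/1 = 5.859
n/ν for D = 13.92/2 = 6.960
Smallest n/ν is T → limiting reagent.
n(Q) = (1/1) × 5.859 = 5.859 mol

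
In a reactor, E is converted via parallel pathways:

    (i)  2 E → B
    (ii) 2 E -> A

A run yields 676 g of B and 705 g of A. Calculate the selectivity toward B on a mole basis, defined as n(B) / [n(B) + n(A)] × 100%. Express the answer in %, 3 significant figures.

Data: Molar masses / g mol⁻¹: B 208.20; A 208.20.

49.0 %

n(B) = 676 / 208.20 = 3.247 mol
n(A) = 705 / 208.20 = 3.386 mol
selectivity = 3.247/(3.247+3.386) × 100 = 48.95 %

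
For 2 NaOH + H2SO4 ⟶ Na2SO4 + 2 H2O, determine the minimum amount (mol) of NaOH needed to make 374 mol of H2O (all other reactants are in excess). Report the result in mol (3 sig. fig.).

n(H2O) = 374.0 mol
n(NaOH) = (2/2) × 374.0 = 374.0 mol

374 mol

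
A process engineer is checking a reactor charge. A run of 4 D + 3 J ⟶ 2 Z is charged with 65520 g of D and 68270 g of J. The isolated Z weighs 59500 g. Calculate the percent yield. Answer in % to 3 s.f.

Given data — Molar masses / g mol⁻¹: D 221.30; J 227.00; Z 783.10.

51.3 %

n(D) = 65520 / 221.30 = 296.1 mol
n(J) = 68270 / 227.00 = 300.7 mol
n/ν for D = 296.1/4 = 74.03
n/ν for J = 300.7/3 = 100.2
Smallest n/ν is D → limiting reagent.
theoretical n(Z) = (2/4) × 296.1 = 148.1 mol → 116000 g
% yield = 59500 / 116000 × 100 = 51.29 %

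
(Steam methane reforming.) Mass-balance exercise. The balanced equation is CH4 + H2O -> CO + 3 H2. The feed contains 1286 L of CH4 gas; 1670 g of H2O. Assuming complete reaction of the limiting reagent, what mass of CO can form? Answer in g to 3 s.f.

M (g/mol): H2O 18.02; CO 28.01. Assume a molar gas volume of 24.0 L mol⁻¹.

n(CH4) = 1286 / 24.0 = 53.58 mol
n(H2O) = 1670 / 18.02 = 92.67 mol
n/ν for CH4 = 53.58/1 = 53.58
n/ν for H2O = 92.67/1 = 92.67
Smallest n/ν is CH4 → limiting reagent.
n(CO) = (1/1) × 53.58 = 53.58 mol
mass = 53.58 × 28.01 = 1501 g

1500 g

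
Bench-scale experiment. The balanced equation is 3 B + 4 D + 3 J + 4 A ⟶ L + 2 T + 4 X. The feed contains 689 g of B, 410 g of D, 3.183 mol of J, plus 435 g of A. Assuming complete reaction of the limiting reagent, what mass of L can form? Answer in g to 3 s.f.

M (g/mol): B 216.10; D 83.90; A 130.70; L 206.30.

n(B) = 689.0 / 216.10 = 3.188 mol
n(D) = 410.0 / 83.90 = 4.887 mol
n(J) = 3.183 mol
n(A) = 435.0 / 130.70 = 3.328 mol
n/ν → B: 1.063, D: 1.222, J: 1.061, A: 0.8320; A is limiting.
n(L) = (1/4) × 3.328 = 0.8320 mol
mass = 0.8320 × 206.30 = 171.6 g

172 g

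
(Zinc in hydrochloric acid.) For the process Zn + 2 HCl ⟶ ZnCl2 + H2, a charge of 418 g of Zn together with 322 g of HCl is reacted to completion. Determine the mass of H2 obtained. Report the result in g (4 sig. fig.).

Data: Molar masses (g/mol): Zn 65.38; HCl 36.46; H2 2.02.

n(Zn) = 418.0 / 65.38 = 6.393 mol
n(HCl) = 322.0 / 36.46 = 8.832 mol
n/ν for Zn = 6.393/1 = 6.393
n/ν for HCl = 8.832/2 = 4.416
Smallest n/ν is HCl → limiting reagent.
n(H2) = (1/2) × 8.832 = 4.416 mol
mass = 4.416 × 2.02 = 8.920 g

8.920 g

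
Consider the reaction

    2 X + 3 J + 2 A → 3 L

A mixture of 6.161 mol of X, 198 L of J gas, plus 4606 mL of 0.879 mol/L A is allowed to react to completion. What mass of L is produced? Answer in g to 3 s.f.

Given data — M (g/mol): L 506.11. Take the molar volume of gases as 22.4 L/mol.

3070 g

n(X) = 6.161 mol
n(J) = 198.0 / 22.4 = 8.839 mol
n(A) = 0.879 × 4606/1000 = 4.049 mol
n/ν for X = 6.161/2 = 3.081
n/ν for J = 8.839/3 = 2.946
n/ν for A = 4.049/2 = 2.025
Smallest n/ν is A → limiting reagent.
n(L) = (3/2) × 4.049 = 6.074 mol
mass = 6.074 × 506.11 = 3074 g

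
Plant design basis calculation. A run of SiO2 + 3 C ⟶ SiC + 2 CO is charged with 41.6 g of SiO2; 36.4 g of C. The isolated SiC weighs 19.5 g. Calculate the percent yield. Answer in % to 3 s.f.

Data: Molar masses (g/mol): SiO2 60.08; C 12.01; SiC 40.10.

70.2 %

n(SiO2) = 41.60 / 60.08 = 0.6924 mol
n(C) = 36.40 / 12.01 = 3.031 mol
n/ν for SiO2 = 0.6924/1 = 0.6924
n/ν for C = 3.031/3 = 1.010
Smallest n/ν is SiO2 → limiting reagent.
theoretical n(SiC) = (1/1) × 0.6924 = 0.6924 mol → 27.77 g
% yield = 19.5 / 27.77 × 100 = 70.22 %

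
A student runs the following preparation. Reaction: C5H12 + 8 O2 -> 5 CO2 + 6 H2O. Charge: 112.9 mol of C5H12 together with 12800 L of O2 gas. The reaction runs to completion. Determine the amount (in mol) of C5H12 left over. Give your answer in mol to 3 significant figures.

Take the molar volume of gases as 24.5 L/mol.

47.6 mol

n(C5H12) = 112.9 mol
n(O2) = 12800 / 24.5 = 522.4 mol
n/ν for C5H12 = 112.9/1 = 112.9
n/ν for O2 = 522.4/8 = 65.30
Smallest n/ν is O2 → limiting reagent.
C5H12 consumed = (1/8) × 522.4 = 65.30 mol
C5H12 remaining = 112.9 − 65.30 = 47.60 mol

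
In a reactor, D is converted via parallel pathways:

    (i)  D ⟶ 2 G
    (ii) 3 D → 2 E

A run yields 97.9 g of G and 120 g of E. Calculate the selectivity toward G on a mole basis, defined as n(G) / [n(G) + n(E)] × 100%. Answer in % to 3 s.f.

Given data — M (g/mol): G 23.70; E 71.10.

71.0 %

n(G) = 97.9 / 23.70 = 4.131 mol
n(E) = 120 / 71.10 = 1.688 mol
selectivity = 4.131/(4.131+1.688) × 100 = 70.99 %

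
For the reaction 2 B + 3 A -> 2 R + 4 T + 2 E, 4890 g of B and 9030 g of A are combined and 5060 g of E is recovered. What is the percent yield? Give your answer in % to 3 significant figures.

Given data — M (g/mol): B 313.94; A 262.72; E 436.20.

74.5 %

n(B) = 4890 / 313.94 = 15.58 mol
n(A) = 9030 / 262.72 = 34.37 mol
n/ν for B = 15.58/2 = 7.790
n/ν for A = 34.37/3 = 11.46
Smallest n/ν is B → limiting reagent.
theoretical n(E) = (2/2) × 15.58 = 15.58 mol → 6796 g
% yield = 5060 / 6796 × 100 = 74.46 %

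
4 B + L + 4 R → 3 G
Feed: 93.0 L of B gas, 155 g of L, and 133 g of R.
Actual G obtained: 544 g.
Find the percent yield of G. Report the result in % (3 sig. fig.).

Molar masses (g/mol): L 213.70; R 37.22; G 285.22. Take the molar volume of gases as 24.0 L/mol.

87.7 %

n(B) = 93.00 / 24.0 = 3.875 mol
n(L) = 155.0 / 213.70 = 0.7253 mol
n(R) = 133.0 / 37.22 = 3.573 mol
n/ν → B: 0.9688, L: 0.7253, R: 0.8933; L is limiting.
theoretical n(G) = (3/1) × 0.7253 = 2.176 mol → 620.6 g
% yield = 544 / 620.6 × 100 = 87.66 %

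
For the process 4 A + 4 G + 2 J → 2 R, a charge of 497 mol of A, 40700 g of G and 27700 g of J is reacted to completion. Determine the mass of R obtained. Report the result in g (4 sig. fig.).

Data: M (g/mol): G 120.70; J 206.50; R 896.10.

n(A) = 497.0 mol
n(G) = 40700 / 120.70 = 337.2 mol
n(J) = 27700 / 206.50 = 134.1 mol
n/ν → A: 124.3, G: 84.30, J: 67.05; J is limiting.
n(R) = (2/2) × 134.1 = 134.1 mol
mass = 134.1 × 896.10 = 120200 g

120200 g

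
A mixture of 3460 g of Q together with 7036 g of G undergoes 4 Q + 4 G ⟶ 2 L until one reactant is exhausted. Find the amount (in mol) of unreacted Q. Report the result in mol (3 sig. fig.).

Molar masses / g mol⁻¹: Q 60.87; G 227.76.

n(Q) = 3460 / 60.87 = 56.84 mol
n(G) = 7036 / 227.76 = 30.89 mol
n/ν for Q = 56.84/4 = 14.21
n/ν for G = 30.89/4 = 7.723
Smallest n/ν is G → limiting reagent.
Q consumed = (4/4) × 30.89 = 30.89 mol
Q remaining = 56.84 − 30.89 = 25.95 mol

26.0 mol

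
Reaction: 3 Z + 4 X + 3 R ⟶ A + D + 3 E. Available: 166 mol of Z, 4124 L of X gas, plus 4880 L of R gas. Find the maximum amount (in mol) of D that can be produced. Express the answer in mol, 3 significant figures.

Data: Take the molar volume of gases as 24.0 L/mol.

n(Z) = 166.0 mol
n(X) = 4124 / 24.0 = 171.8 mol
n(R) = 4880 / 24.0 = 203.3 mol
n/ν for Z = 166.0/3 = 55.33
n/ν for X = 171.8/4 = 42.95
n/ν for R = 203.3/3 = 67.77
Smallest n/ν is X → limiting reagent.
n(D) = (1/4) × 171.8 = 42.95 mol

43.0 mol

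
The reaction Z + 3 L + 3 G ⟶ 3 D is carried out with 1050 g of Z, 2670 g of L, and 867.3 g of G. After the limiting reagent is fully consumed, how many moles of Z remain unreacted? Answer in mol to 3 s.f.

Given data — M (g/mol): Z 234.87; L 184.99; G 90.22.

1.27 mol

n(Z) = 1050 / 234.87 = 4.471 mol
n(L) = 2670 / 184.99 = 14.43 mol
n(G) = 867.3 / 90.22 = 9.613 mol
n/ν → Z: 4.471, L: 4.810, G: 3.204; G is limiting.
Z consumed = (1/3) × 9.613 = 3.204 mol
Z remaining = 4.471 − 3.204 = 1.267 mol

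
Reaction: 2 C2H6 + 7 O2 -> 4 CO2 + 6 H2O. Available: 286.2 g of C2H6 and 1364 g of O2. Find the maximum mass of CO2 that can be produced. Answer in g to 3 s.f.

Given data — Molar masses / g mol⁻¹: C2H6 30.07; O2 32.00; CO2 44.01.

838 g

n(C2H6) = 286.2 / 30.07 = 9.518 mol
n(O2) = 1364 / 32.00 = 42.63 mol
n/ν for C2H6 = 9.518/2 = 4.759
n/ν for O2 = 42.63/7 = 6.090
Smallest n/ν is C2H6 → limiting reagent.
n(CO2) = (4/2) × 9.518 = 19.04 mol
mass = 19.04 × 44.01 = 838.0 g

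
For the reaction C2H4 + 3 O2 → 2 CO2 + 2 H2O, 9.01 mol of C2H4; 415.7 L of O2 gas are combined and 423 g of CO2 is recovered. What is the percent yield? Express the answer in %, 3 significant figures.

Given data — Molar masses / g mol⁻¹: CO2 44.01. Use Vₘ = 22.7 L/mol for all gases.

n(C2H4) = 9.010 mol
n(O2) = 415.7 / 22.7 = 18.31 mol
n/ν for C2H4 = 9.010/1 = 9.010
n/ν for O2 = 18.31/3 = 6.103
Smallest n/ν is O2 → limiting reagent.
theoretical n(CO2) = (2/3) × 18.31 = 12.21 mol → 537.4 g
% yield = 423 / 537.4 × 100 = 78.71 %

78.7 %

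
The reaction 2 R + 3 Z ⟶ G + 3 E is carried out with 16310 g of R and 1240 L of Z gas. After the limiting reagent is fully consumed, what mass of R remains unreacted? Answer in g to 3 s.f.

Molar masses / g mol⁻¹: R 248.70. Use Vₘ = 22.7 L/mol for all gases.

7250 g

n(R) = 16310 / 248.70 = 65.58 mol
n(Z) = 1240 / 22.7 = 54.63 mol
n/ν for R = 65.58/2 = 32.79
n/ν for Z = 54.63/3 = 18.21
Smallest n/ν is Z → limiting reagent.
R consumed = (2/3) × 54.63 = 36.42 mol
R remaining = 65.58 − 36.42 = 29.16 mol
mass = 29.16 × 248.70 = 7252 g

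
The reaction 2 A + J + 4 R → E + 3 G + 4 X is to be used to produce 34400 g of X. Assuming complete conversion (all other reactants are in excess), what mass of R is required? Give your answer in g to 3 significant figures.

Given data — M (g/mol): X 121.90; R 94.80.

n(X) = 34400 / 121.90 = 282.2 mol
n(R) = (4/4) × 282.2 = 282.2 mol
mass = 282.2 × 94.80 = 26750 g

26800 g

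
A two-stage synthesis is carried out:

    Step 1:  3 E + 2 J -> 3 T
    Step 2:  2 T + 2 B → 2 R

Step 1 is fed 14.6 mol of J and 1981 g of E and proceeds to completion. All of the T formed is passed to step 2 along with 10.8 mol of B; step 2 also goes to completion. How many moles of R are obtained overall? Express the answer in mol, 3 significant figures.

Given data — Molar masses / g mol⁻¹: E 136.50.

10.8 mol

Step 1:
n(J) = 14.60 mol
n(E) = 1981 / 136.50 = 14.51 mol
n/ν for J = 14.60/2 = 7.300
n/ν for E = 14.51/3 = 4.837
Smallest n/ν is E → limiting reagent.
n(T) produced = (3/3) × 14.51 = 14.51 mol
Step 2:
n(T) available = 14.51 mol
n(B) = 10.80 mol
n/ν for T = 14.51/2 = 7.255
n/ν for B = 10.80/2 = 5.400
Smallest n/ν is B → limiting reagent.
n(R) = (2/2) × 10.80 = 10.80 mol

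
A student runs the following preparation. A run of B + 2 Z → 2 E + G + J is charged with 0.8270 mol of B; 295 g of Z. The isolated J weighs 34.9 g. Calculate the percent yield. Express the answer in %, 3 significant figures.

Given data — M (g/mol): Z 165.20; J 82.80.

n(B) = 0.8270 mol
n(Z) = 295.0 / 165.20 = 1.786 mol
n/ν for B = 0.8270/1 = 0.8270
n/ν for Z = 1.786/2 = 0.8930
Smallest n/ν is B → limiting reagent.
theoretical n(J) = (1/1) × 0.8270 = 0.8270 mol → 68.48 g
% yield = 34.9 / 68.48 × 100 = 50.96 %

51.0 %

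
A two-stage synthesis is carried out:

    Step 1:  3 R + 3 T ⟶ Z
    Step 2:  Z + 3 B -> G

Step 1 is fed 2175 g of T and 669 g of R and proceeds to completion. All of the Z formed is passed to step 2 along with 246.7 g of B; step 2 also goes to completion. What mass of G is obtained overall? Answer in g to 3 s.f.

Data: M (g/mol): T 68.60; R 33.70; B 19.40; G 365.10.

1550 g

Step 1:
n(T) = 2175 / 68.60 = 31.71 mol
n(R) = 669.0 / 33.70 = 19.85 mol
n/ν → T: 10.57, R: 6.617; R is limiting.
n(Z) produced = (1/3) × 19.85 = 6.617 mol
Step 2:
n(Z) available = 6.617 mol
n(B) = 246.7 / 19.40 = 12.72 mol
n/ν → Z: 6.617, B: 4.240; B is limiting.
n(G) = (1/3) × 12.72 = 4.240 mol
mass = 4.240 × 365.10 = 1548 g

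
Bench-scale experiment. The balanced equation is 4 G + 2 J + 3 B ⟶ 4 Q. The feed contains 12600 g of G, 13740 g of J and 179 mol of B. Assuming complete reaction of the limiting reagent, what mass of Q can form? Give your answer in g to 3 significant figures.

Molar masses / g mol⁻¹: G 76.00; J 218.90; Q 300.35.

37700 g

n(G) = 12600 / 76.00 = 165.8 mol
n(J) = 13740 / 218.90 = 62.77 mol
n(B) = 179.0 mol
n/ν for G = 165.8/4 = 41.45
n/ν for J = 62.77/2 = 31.39
n/ν for B = 179.0/3 = 59.67
Smallest n/ν is J → limiting reagent.
n(Q) = (4/2) × 62.77 = 125.5 mol
mass = 125.5 × 300.35 = 37690 g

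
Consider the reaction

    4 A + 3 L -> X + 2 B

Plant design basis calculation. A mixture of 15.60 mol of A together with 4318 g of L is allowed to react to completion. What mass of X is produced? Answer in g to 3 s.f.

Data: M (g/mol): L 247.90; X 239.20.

933 g

n(A) = 15.60 mol
n(L) = 4318 / 247.90 = 17.42 mol
n/ν for A = 15.60/4 = 3.900
n/ν for L = 17.42/3 = 5.807
Smallest n/ν is A → limiting reagent.
n(X) = (1/4) × 15.60 = 3.900 mol
mass = 3.900 × 239.20 = 932.9 g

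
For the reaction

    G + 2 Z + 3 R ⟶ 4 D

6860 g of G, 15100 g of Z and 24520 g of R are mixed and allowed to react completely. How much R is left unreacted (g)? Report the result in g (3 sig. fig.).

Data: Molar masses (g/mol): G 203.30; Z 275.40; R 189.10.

8970 g

n(G) = 6860 / 203.30 = 33.74 mol
n(Z) = 15100 / 275.40 = 54.83 mol
n(R) = 24520 / 189.10 = 129.7 mol
n/ν → G: 33.74, Z: 27.42, R: 43.23; Z is limiting.
R consumed = (3/2) × 54.83 = 82.25 mol
R remaining = 129.7 − 82.25 = 47.45 mol
mass = 47.45 × 189.10 = 8973 g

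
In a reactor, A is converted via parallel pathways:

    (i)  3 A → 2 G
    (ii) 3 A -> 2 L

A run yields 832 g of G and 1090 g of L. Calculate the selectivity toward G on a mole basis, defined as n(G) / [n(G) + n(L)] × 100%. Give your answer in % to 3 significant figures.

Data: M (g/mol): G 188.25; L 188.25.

43.3 %

n(G) = 832 / 188.25 = 4.420 mol
n(L) = 1090 / 188.25 = 5.790 mol
selectivity = 4.420/(4.420+5.790) × 100 = 43.29 %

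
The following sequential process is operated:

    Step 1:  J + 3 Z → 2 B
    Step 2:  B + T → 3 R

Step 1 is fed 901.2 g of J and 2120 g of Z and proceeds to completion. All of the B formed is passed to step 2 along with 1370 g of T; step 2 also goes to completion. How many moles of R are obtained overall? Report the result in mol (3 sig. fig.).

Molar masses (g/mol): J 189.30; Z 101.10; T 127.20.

Step 1:
n(J) = 901.2 / 189.30 = 4.761 mol
n(Z) = 2120 / 101.10 = 20.97 mol
n/ν → J: 4.761, Z: 6.990; J is limiting.
n(B) produced = (2/1) × 4.761 = 9.522 mol
Step 2:
n(B) available = 9.522 mol
n(T) = 1370 / 127.20 = 10.77 mol
n/ν → B: 9.522, T: 10.77; B is limiting.
n(R) = (3/1) × 9.522 = 28.57 mol

28.6 mol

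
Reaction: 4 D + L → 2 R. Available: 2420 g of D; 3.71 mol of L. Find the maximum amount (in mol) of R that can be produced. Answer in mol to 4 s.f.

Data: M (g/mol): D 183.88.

n(D) = 2420 / 183.88 = 13.16 mol
n(L) = 3.710 mol
n/ν for D = 13.16/4 = 3.290
n/ν for L = 3.710/1 = 3.710
Smallest n/ν is D → limiting reagent.
n(R) = (2/4) × 13.16 = 6.580 mol

6.580 mol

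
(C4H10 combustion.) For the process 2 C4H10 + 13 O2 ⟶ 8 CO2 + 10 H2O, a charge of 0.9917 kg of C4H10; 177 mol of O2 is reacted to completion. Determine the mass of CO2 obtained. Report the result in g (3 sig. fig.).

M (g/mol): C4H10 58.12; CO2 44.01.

3000 g

n(C4H10) = 0.9917×1000 / 58.12 = 17.06 mol
n(O2) = 177.0 mol
n/ν for C4H10 = 17.06/2 = 8.530
n/ν for O2 = 177.0/13 = 13.62
Smallest n/ν is C4H10 → limiting reagent.
n(CO2) = (8/2) × 17.06 = 68.24 mol
mass = 68.24 × 44.01 = 3003 g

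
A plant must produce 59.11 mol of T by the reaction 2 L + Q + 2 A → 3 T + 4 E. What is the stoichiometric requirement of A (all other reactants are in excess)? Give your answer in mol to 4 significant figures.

n(T) = 59.11 mol
n(A) = (2/3) × 59.11 = 39.41 mol

39.41 mol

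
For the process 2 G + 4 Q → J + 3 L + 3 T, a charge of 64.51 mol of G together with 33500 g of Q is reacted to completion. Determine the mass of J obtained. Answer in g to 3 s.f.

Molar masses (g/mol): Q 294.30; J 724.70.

n(G) = 64.51 mol
n(Q) = 33500 / 294.30 = 113.8 mol
n/ν → G: 32.26, Q: 28.45; Q is limiting.
n(J) = (1/4) × 113.8 = 28.45 mol
mass = 28.45 × 724.70 = 20620 g

20600 g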